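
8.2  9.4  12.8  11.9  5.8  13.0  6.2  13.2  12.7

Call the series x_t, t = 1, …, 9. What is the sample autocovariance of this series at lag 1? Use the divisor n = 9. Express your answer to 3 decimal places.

Mean x̄ = (8.2 + 9.4 + 12.8 + 11.9 + 5.8 + 13.0 + 6.2 + 13.2 + 12.7)/9 = 10.3556
Σ_{t=1}^{8}(x_t−x̄)(x_{t+1}−x̄) = -31.7242
γ_1 = -31.7242 / 9 = -3.525

-3.525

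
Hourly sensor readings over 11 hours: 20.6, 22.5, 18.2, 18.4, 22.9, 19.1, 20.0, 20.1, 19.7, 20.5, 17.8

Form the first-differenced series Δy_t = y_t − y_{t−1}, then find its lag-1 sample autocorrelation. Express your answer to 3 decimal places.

First differences Δy: 1.9, -4.3, 0.2, 4.5, -3.8, 0.9, 0.1, -0.4, 0.8, -2.7
Mean of differences = -0.2800
Numerator Σ(Δy_t−Δȳ)(Δy_{t+1}−Δȳ) = -31.7184
Denominator Σ(Δy_t−Δȳ)² = 64.9560
r_1(Δy) = -31.7184 / 64.9560 = -0.488

-0.488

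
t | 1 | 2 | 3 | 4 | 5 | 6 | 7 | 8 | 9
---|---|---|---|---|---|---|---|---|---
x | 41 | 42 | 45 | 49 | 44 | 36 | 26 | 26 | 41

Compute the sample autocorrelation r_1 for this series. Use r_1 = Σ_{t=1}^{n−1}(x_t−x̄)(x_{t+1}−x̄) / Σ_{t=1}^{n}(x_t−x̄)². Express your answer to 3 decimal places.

0.572

Mean x̄ = (41 + 42 + 45 + 49 + 44 + 36 + 26 + 26 + 41)/9 = 38.8889
Numerator Σ_{t=1}^{8}(x_t−x̄)(x_{t+1}−x̄) = 300.4321
Denominator Σ(x_t−x̄)² = 524.8889
r_1 = 300.4321 / 524.8889 = 0.572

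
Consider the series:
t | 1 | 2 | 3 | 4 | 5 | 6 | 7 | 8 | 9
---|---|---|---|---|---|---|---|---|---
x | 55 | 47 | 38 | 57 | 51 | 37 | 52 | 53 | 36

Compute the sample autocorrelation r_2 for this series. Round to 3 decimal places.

Mean x̄ = (55 + 47 + 38 + 57 + 51 + 37 + 52 + 53 + 36)/9 = 47.3333
Numerator Σ_{t=1}^{7}(x_t−x̄)(x_{t+2}−x̄) = -303.2222
Denominator Σ(x_t−x̄)² = 542.0000
r_2 = -303.2222 / 542.0000 = -0.559

-0.559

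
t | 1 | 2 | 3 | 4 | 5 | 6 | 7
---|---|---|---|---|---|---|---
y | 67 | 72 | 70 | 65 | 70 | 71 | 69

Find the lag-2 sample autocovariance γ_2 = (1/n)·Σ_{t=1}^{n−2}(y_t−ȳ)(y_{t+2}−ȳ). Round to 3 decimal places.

Mean ȳ = (67 + 72 + 70 + 65 + 70 + 71 + 69)/7 = 69.1429
Σ_{t=1}^{5}(y_t−ȳ)(y_{t+2}−ȳ) = -20.7551
γ_2 = -20.7551 / 7 = -2.965

-2.965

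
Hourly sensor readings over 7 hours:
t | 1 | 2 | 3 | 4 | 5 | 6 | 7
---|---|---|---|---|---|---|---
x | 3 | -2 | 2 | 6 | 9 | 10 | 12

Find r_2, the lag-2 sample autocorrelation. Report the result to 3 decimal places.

Mean x̄ = (3 − 2 + 2 + 6 + 9 + 10 + 12)/7 = 5.7143
Deviations from mean: -2.7143, -7.7143, -3.7143, 0.2857, 3.2857, 4.2857, 6.2857
Σ(x_t−x̄)(x_{t+2}−x̄) = (10.0816) + (-2.2041) + (-12.2041) + (1.2245) + (20.6531) = 17.5510
Denominator Σ(x_t−x̄)² = 149.4286
r_2 = 17.5510 / 149.4286 = 0.117

0.117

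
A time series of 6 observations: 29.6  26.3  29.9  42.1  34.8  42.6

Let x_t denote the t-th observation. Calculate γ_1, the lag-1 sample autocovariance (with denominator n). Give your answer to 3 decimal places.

7.697

Mean x̄ = (29.6 + 26.3 + 29.9 + 42.1 + 34.8 + 42.6)/6 = 34.2167
Deviations: -4.6167, -7.9167, -4.3167, 7.8833, 0.5833, 8.3833
Σ_{t=1}^{5}(x_t−x̄)(x_{t+1}−x̄) = 46.1814
γ_1 = 46.1814 / 6 = 7.697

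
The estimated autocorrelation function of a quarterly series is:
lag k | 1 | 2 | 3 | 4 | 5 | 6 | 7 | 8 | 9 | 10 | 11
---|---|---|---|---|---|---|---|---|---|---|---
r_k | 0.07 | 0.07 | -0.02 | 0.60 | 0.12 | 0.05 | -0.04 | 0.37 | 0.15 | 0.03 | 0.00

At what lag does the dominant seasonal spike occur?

The largest autocorrelation is r_4 = 0.60, with a weaker echo at lag 8 (0.37); the remaining lags stay at or below 0.15.
The dominant spike at lag 4 indicates a seasonal period of 4.

4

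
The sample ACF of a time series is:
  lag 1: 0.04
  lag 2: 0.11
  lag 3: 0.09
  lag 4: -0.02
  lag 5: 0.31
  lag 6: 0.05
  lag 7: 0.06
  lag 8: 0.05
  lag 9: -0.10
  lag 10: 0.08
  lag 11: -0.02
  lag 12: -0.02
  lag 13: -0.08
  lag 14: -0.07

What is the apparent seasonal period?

5

The largest autocorrelation is r_5 = 0.31; the remaining lags stay at or below 0.11.
The dominant spike at lag 5 indicates a seasonal period of 5.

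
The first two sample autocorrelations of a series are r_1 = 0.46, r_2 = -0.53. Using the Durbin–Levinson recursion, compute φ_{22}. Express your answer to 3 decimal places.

-0.941

φ_{22} = (r_2 − r_1²) / (1 − r_1²)
r_1² = (0.46)² = 0.2116
Numerator = -0.53 − 0.2116 = -0.7416; denominator = 1 − 0.2116 = 0.7884
φ_{22} = -0.7416 / 0.7884 = -0.941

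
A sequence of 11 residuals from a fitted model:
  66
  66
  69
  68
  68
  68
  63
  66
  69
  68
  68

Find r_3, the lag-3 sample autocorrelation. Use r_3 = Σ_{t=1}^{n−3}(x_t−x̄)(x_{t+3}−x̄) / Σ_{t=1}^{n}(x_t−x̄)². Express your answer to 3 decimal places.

Mean x̄ = (66 + 66 + 69 + 68 + 68 + 68 + 63 + 66 + 69 + 68 + 68)/11 = 67.1818
Numerator Σ_{t=1}^{8}(x_t−x̄)(x_{t+3}−x̄) = -7.7355
Denominator Σ(x_t−x̄)² = 31.6364
r_3 = -7.7355 / 31.6364 = -0.245

-0.245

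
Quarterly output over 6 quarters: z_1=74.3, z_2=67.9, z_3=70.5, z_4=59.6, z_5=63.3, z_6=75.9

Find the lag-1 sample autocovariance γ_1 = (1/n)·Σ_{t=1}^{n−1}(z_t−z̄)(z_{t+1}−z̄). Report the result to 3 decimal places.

Mean z̄ = (74.3 + 67.9 + 70.5 + 59.6 + 63.3 + 75.9)/6 = 68.5833
Σ_{t=1}^{5}(z_t−z̄)(z_{t+1}−z̄) = -13.6286
γ_1 = -13.6286 / 6 = -2.271

-2.271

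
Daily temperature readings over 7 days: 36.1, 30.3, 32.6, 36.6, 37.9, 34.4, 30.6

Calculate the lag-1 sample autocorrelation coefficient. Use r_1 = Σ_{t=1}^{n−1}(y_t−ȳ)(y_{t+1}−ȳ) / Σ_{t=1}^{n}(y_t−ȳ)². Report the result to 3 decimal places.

Mean ȳ = (36.1 + 30.3 + 32.6 + 36.6 + 37.9 + 34.4 + 30.6)/7 = 34.0714
Deviations from mean: 2.0286, -3.7714, -1.4714, 2.5286, 3.8286, 0.3286, -3.4714
Σ(y_t−ȳ)(y_{t+1}−ȳ) = (-7.6506) + (5.5494) + (-3.7206) + (9.6808) + (1.2580) + (-1.1406) = 3.9763
Denominator Σ(y_t−ȳ)² = 53.7143
r_1 = 3.9763 / 53.7143 = 0.074

0.074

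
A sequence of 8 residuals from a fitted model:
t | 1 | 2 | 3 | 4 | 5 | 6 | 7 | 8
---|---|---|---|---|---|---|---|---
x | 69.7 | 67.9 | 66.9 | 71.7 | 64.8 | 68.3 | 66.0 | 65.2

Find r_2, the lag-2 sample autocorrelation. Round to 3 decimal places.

0.193

Mean x̄ = (69.7 + 67.9 + 66.9 + 71.7 + 64.8 + 68.3 + 66.0 + 65.2)/8 = 67.5625
Deviations from mean: 2.1375, 0.3375, -0.6625, 4.1375, -2.7625, 0.7375, -1.5625, -2.3625
Σ(x_t−x̄)(x_{t+2}−x̄) = (-1.4161) + (1.3964) + (1.8302) + (3.0514) + (4.3164) + (-1.7423) = 7.4359
Denominator Σ(x_t−x̄)² = 38.4388
r_2 = 7.4359 / 38.4388 = 0.193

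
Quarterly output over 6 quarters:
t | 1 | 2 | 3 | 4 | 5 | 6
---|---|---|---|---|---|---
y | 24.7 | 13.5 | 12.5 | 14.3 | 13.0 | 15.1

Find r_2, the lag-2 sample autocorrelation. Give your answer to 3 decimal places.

-0.163

Mean ȳ = (24.7 + 13.5 + 12.5 + 14.3 + 13.0 + 15.1)/6 = 15.5167
Deviations from mean: 9.1833, -2.0167, -3.0167, -1.2167, -2.5167, -0.4167
Σ(y_t−ȳ)(y_{t+2}−ȳ) = (-27.7031) + (2.4536) + (7.5919) + (0.5069) = -17.1506
Denominator Σ(y_t−ȳ)² = 105.4883
r_2 = -17.1506 / 105.4883 = -0.163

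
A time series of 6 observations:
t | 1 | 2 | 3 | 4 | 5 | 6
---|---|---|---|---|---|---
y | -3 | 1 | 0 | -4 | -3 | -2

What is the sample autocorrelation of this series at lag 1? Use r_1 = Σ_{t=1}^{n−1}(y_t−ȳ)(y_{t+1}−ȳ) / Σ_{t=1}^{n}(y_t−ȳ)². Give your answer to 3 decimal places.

0.034

Mean ȳ = (-3 + 1 + 0 − 4 − 3 − 2)/6 = -1.8333
Deviations from mean: -1.1667, 2.8333, 1.8333, -2.1667, -1.1667, -0.1667
Numerator Σ_{t=1}^{5}(y_t−ȳ)(y_{t+1}−ȳ) = 0.6389
Denominator Σ(y_t−ȳ)² = 18.8333
r_1 = 0.6389 / 18.8333 = 0.034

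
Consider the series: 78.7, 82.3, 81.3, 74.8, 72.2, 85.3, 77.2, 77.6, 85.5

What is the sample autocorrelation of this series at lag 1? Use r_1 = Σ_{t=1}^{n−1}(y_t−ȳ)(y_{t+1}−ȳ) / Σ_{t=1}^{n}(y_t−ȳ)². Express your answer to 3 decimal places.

-0.208

Mean ȳ = (78.7 + 82.3 + 81.3 + 74.8 + 72.2 + 85.3 + 77.2 + 77.6 + 85.5)/9 = 79.4333
Numerator Σ_{t=1}^{8}(y_t−ȳ)(y_{t+1}−ȳ) = -34.4511
Denominator Σ(y_t−ȳ)² = 165.6000
r_1 = -34.4511 / 165.6000 = -0.208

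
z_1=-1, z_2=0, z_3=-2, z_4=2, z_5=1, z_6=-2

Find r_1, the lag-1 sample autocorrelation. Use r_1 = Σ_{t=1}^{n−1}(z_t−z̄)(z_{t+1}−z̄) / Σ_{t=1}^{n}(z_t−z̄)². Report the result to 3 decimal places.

Mean z̄ = (-1 + 0 − 2 + 2 + 1 − 2)/6 = -0.3333
Σ(z_t−z̄)(z_{t+1}−z̄) = (-0.2222) + (-0.5556) + (-3.8889) + (3.1111) + (-2.2222) = -3.7778
Denominator Σ(z_t−z̄)² = 13.3333
r_1 = -3.7778 / 13.3333 = -0.283

-0.283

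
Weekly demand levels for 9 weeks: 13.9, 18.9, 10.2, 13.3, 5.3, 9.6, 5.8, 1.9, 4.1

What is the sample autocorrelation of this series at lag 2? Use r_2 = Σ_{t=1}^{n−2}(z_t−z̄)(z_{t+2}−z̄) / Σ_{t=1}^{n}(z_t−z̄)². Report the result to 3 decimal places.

0.291

Mean z̄ = (13.9 + 18.9 + 10.2 + 13.3 + 5.3 + 9.6 + 5.8 + 1.9 + 4.1)/9 = 9.2222
Σ(z_t−z̄)(z_{t+2}−z̄) = (4.5738) + (39.4638) + (-3.8351) + (1.5405) + (13.4227) + (-2.7662) + (17.5294) = 69.9290
Denominator Σ(z_t−z̄)² = 240.2156
r_2 = 69.9290 / 240.2156 = 0.291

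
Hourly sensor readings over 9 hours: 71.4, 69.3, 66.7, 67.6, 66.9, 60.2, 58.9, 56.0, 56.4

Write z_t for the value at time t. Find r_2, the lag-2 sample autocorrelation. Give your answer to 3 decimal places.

Mean z̄ = (71.4 + 69.3 + 66.7 + 67.6 + 66.9 + 60.2 + 58.9 + 56.0 + 56.4)/9 = 63.7111
Σ(z_t−z̄)(z_{t+2}−z̄) = (22.9812) + (21.7346) + (9.5312) + (-13.6543) + (-15.3421) + (27.0746) + (35.1746) = 87.4998
Denominator Σ(z_t−z̄)² = 272.9689
r_2 = 87.4998 / 272.9689 = 0.321

0.321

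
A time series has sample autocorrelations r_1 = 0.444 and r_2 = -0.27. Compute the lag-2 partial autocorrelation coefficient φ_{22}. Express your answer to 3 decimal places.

-0.582

φ_{22} = (r_2 − r_1²) / (1 − r_1²)
r_1² = (0.444)² = 0.197136
Numerator = -0.27 − 0.1971 = -0.4671; denominator = 1 − 0.1971 = 0.8029
φ_{22} = -0.4671 / 0.8029 = -0.582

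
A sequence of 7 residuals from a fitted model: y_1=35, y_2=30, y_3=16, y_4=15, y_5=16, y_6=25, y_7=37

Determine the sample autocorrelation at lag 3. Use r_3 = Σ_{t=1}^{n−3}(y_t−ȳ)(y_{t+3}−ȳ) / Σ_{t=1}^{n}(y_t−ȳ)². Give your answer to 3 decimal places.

Mean ȳ = (35 + 30 + 16 + 15 + 16 + 25 + 37)/7 = 24.8571
Deviations from mean: 10.1429, 5.1429, -8.8571, -9.8571, -8.8571, 0.1429, 12.1429
Σ(y_t−ȳ)(y_{t+3}−ȳ) = (-99.9796) + (-45.5510) + (-1.2653) + (-119.6939) = -266.4898
Denominator Σ(y_t−ȳ)² = 530.8571
r_3 = -266.4898 / 530.8571 = -0.502

-0.502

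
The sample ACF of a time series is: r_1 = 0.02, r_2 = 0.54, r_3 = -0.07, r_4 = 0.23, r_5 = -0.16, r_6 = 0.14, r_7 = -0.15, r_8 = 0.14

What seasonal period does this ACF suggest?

2

The largest autocorrelation is r_2 = 0.54, with a weaker echo at lag 4 (0.23); the remaining lags stay at or below 0.14.
The dominant spike at lag 2 indicates a seasonal period of 2.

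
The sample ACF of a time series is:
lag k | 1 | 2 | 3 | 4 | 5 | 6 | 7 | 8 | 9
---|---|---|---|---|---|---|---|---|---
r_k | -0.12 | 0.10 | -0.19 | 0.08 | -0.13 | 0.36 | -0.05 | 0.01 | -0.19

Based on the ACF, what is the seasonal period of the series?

The largest autocorrelation is r_6 = 0.36; the remaining lags stay at or below 0.10.
The dominant spike at lag 6 indicates a seasonal period of 6.

6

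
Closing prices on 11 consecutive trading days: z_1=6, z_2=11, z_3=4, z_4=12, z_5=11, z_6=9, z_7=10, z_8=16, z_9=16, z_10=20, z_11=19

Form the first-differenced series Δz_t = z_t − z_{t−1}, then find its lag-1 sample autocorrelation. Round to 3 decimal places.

First differences Δz: 5, -7, 8, -1, -2, 1, 6, 0, 4, -1
Mean of differences = 1.3000
Numerator Σ(Δz_t−Δz̄)(Δz_{t+1}−Δz̄) = -110.3900
Denominator Σ(Δz_t−Δz̄)² = 180.1000
r_1(Δz) = -110.3900 / 180.1000 = -0.613

-0.613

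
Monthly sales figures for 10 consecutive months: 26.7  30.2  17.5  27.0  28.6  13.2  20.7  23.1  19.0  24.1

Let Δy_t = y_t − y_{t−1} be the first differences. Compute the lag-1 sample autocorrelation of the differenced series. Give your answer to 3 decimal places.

First differences Δy: 3.5, -12.7, 9.5, 1.6, -15.4, 7.5, 2.4, -4.1, 5.1
Mean of differences = -0.2889
Numerator Σ(Δy_t−Δȳ)(Δy_{t+1}−Δȳ) = -306.1090
Denominator Σ(Δy_t−Δȳ)² = 607.5889
r_1(Δy) = -306.1090 / 607.5889 = -0.504

-0.504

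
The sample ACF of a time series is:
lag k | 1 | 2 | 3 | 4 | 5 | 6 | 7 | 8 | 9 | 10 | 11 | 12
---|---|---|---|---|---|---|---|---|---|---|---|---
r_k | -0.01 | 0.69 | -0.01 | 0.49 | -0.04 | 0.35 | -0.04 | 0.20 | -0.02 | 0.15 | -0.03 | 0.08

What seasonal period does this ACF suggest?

The largest autocorrelation is r_2 = 0.69, with weaker echoes at lags 4 (0.49), 6 (0.35), 8 (0.20) and 10 (0.15); the remaining lags stay at or below 0.08.
The dominant spike at lag 2 indicates a seasonal period of 2.

2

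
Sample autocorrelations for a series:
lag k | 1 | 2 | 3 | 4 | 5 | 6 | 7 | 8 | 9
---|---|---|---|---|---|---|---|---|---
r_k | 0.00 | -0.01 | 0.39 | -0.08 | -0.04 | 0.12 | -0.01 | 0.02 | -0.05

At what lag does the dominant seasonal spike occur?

The largest autocorrelation is r_3 = 0.39; the remaining lags stay at or below 0.12.
The dominant spike at lag 3 indicates a seasonal period of 3.

3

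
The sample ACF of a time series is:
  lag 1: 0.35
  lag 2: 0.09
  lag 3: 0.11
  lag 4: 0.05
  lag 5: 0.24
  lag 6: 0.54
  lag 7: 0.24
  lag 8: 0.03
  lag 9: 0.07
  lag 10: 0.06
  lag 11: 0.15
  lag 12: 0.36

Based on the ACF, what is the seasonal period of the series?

The largest autocorrelation is r_6 = 0.54, with a weaker echo at lag 12 (0.36); the remaining lags stay at or below 0.35. The elevated value at lag 1 (0.35), dropping to 0.09 at lag 2, reflects decaying short-term dependence rather than seasonality.
The dominant spike at lag 6 indicates a seasonal period of 6.

6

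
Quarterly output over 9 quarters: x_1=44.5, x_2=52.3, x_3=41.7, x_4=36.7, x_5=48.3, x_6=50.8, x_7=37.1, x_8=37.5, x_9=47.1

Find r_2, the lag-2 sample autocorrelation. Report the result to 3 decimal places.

Mean x̄ = (44.5 + 52.3 + 41.7 + 36.7 + 48.3 + 50.8 + 37.1 + 37.5 + 47.1)/9 = 44.0000
Numerator Σ_{t=1}^{7}(x_t−x̄)(x_{t+2}−x̄) = -216.5300
Denominator Σ(x_t−x̄)² = 291.9200
r_2 = -216.5300 / 291.9200 = -0.742

-0.742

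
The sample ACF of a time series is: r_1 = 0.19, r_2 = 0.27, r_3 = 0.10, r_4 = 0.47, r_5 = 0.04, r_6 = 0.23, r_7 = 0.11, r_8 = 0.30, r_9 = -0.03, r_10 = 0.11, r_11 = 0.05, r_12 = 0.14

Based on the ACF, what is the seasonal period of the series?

4

The largest autocorrelation is r_4 = 0.47, with a weaker echo at lag 8 (0.30); the remaining lags stay at or below 0.27.
The dominant spike at lag 4 indicates a seasonal period of 4.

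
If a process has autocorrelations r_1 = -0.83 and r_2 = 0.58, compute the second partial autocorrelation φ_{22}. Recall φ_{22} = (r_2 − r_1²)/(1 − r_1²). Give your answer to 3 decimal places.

φ_{22} = (r_2 − r_1²) / (1 − r_1²)
r_1² = (-0.83)² = 0.6889
Numerator = 0.58 − 0.6889 = -0.1089; denominator = 1 − 0.6889 = 0.3111
φ_{22} = -0.1089 / 0.3111 = -0.350

-0.350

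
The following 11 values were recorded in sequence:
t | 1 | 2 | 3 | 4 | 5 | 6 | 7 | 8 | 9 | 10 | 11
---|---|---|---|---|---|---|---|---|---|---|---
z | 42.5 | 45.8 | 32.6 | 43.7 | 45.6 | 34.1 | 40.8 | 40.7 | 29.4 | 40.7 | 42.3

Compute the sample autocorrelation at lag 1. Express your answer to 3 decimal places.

Mean z̄ = (42.5 + 45.8 + 32.6 + 43.7 + 45.6 + 34.1 + 40.8 + 40.7 + 29.4 + 40.7 + 42.3)/11 = 39.8364
Numerator Σ_{t=1}^{10}(z_t−z̄)(z_{t+1}−z̄) = -86.6168
Denominator Σ(z_t−z̄)² = 293.4855
r_1 = -86.6168 / 293.4855 = -0.295

-0.295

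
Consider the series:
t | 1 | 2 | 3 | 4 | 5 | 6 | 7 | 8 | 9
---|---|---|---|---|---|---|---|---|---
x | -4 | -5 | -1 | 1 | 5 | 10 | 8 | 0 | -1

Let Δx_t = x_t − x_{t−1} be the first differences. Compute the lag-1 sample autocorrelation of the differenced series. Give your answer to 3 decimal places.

First differences Δx: -1, 4, 2, 4, 5, -2, -8, -1
Mean of differences = 0.3750
Numerator Σ(Δx_t−Δx̄)(Δx_{t+1}−Δx̄) = 43.9844
Denominator Σ(Δx_t−Δx̄)² = 129.8750
r_1(Δx) = 43.9844 / 129.8750 = 0.339

0.339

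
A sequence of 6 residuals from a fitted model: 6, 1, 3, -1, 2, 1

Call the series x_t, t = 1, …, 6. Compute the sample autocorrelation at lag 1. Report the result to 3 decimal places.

Mean x̄ = (6 + 1 + 3 − 1 + 2 + 1)/6 = 2.0000
Deviations from mean: 4.0000, -1.0000, 1.0000, -3.0000, 0.0000, -1.0000
Numerator Σ_{t=1}^{5}(x_t−x̄)(x_{t+1}−x̄) = -8.0000
Denominator Σ(x_t−x̄)² = 28.0000
r_1 = -8.0000 / 28.0000 = -0.286

-0.286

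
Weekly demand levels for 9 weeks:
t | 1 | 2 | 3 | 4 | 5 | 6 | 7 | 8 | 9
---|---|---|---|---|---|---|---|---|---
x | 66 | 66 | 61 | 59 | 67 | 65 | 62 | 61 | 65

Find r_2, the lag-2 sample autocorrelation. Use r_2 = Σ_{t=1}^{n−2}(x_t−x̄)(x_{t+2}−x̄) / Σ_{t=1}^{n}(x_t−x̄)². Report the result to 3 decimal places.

-0.686

Mean x̄ = (66 + 66 + 61 + 59 + 67 + 65 + 62 + 61 + 65)/9 = 63.5556
Numerator Σ_{t=1}^{7}(x_t−x̄)(x_{t+2}−x̄) = -44.0617
Denominator Σ(x_t−x̄)² = 64.2222
r_2 = -44.0617 / 64.2222 = -0.686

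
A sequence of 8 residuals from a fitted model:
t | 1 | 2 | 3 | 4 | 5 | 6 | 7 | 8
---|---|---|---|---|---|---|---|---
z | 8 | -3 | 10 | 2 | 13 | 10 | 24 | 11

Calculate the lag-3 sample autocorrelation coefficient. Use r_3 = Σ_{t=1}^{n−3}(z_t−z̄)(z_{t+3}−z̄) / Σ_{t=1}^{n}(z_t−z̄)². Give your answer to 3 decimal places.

-0.310

Mean z̄ = (8 − 3 + 10 + 2 + 13 + 10 + 24 + 11)/8 = 9.3750
Deviations from mean: -1.3750, -12.3750, 0.6250, -7.3750, 3.6250, 0.6250, 14.6250, 1.6250
Σ(z_t−z̄)(z_{t+3}−z̄) = (10.1406) + (-44.8594) + (0.3906) + (-107.8594) + (5.8906) = -136.2969
Denominator Σ(z_t−z̄)² = 439.8750
r_3 = -136.2969 / 439.8750 = -0.310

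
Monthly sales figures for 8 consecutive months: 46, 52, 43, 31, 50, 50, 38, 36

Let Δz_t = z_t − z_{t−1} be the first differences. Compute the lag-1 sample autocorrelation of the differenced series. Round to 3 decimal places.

-0.228

First differences Δz: 6, -9, -12, 19, 0, -12, -2
Mean of differences = -1.4286
Numerator Σ(Δz_t−Δz̄)(Δz_{t+1}−Δz̄) = -172.0408
Denominator Σ(Δz_t−Δz̄)² = 755.7143
r_1(Δz) = -172.0408 / 755.7143 = -0.228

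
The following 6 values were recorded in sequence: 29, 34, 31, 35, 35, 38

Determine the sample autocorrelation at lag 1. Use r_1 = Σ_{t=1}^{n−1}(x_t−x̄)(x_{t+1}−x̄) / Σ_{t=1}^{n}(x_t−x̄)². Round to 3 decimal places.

0.030

Mean x̄ = (29 + 34 + 31 + 35 + 35 + 38)/6 = 33.6667
Deviations from mean: -4.6667, 0.3333, -2.6667, 1.3333, 1.3333, 4.3333
Numerator Σ_{t=1}^{5}(x_t−x̄)(x_{t+1}−x̄) = 1.5556
Denominator Σ(x_t−x̄)² = 51.3333
r_1 = 1.5556 / 51.3333 = 0.030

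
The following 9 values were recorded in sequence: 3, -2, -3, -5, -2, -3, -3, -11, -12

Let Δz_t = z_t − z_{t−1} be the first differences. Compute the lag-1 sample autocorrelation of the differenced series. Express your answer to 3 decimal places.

First differences Δz: -5, -1, -2, 3, -1, 0, -8, -1
Mean of differences = -1.8750
Numerator Σ(Δz_t−Δz̄)(Δz_{t+1}−Δz̄) = -14.3906
Denominator Σ(Δz_t−Δz̄)² = 76.8750
r_1(Δz) = -14.3906 / 76.8750 = -0.187

-0.187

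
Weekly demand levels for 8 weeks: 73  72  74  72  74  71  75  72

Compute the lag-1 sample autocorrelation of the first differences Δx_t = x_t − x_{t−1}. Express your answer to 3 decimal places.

First differences Δx: -1, 2, -2, 2, -3, 4, -3
Mean of differences = -0.1429
Numerator Σ(Δx_t−Δx̄)(Δx_{t+1}−Δx̄) = -39.5918
Denominator Σ(Δx_t−Δx̄)² = 46.8571
r_1(Δx) = -39.5918 / 46.8571 = -0.845

-0.845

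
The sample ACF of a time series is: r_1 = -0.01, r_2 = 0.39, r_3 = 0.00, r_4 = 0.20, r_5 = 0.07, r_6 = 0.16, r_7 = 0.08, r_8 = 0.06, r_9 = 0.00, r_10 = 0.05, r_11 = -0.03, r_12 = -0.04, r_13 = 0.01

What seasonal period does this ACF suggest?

2

The largest autocorrelation is r_2 = 0.39, with weaker echoes at lags 4 (0.20) and 6 (0.16); the remaining lags stay at or below 0.08.
The dominant spike at lag 2 indicates a seasonal period of 2.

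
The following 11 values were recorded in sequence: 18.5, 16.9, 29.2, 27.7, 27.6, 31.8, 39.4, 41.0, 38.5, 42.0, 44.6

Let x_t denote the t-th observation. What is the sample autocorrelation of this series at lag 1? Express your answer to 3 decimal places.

Mean x̄ = (18.5 + 16.9 + 29.2 + 27.7 + 27.6 + 31.8 + 39.4 + 41.0 + 38.5 + 42.0 + 44.6)/11 = 32.4727
Numerator Σ_{t=1}^{10}(x_t−x̄)(x_{t+1}−x̄) = 589.4829
Denominator Σ(x_t−x̄)² = 890.3018
r_1 = 589.4829 / 890.3018 = 0.662

0.662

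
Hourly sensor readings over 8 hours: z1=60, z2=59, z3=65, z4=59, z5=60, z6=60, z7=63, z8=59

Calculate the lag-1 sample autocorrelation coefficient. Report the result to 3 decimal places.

Mean z̄ = (60 + 59 + 65 + 59 + 60 + 60 + 63 + 59)/8 = 60.6250
Σ(z_t−z̄)(z_{t+1}−z̄) = (1.0156) + (-7.1094) + (-7.1094) + (1.0156) + (0.3906) + (-1.4844) + (-3.8594) = -17.1406
Denominator Σ(z_t−z̄)² = 33.8750
r_1 = -17.1406 / 33.8750 = -0.506

-0.506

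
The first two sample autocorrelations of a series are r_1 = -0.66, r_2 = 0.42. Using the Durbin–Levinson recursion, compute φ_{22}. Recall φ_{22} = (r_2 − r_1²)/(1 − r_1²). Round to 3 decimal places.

φ_{22} = (r_2 − r_1²) / (1 − r_1²)
r_1² = (-0.66)² = 0.4356
Numerator = 0.42 − 0.4356 = -0.0156; denominator = 1 − 0.4356 = 0.5644
φ_{22} = -0.0156 / 0.5644 = -0.028

-0.028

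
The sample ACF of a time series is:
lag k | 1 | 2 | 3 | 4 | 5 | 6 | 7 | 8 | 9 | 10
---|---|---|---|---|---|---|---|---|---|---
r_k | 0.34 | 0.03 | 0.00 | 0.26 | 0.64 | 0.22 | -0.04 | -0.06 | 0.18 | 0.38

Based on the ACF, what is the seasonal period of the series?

5

The largest autocorrelation is r_5 = 0.64, with a weaker echo at lag 10 (0.38); the remaining lags stay at or below 0.34. The elevated value at lag 1 (0.34), dropping to 0.03 at lag 2, reflects decaying short-term dependence rather than seasonality.
The dominant spike at lag 5 indicates a seasonal period of 5.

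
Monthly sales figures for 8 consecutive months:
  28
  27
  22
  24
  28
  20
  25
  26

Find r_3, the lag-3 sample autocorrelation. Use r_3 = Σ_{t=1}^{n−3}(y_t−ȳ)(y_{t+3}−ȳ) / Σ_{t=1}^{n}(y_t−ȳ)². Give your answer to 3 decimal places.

Mean ȳ = (28 + 27 + 22 + 24 + 28 + 20 + 25 + 26)/8 = 25.0000
Deviations from mean: 3.0000, 2.0000, -3.0000, -1.0000, 3.0000, -5.0000, 0.0000, 1.0000
Numerator Σ_{t=1}^{5}(y_t−ȳ)(y_{t+3}−ȳ) = 21.0000
Denominator Σ(y_t−ȳ)² = 58.0000
r_3 = 21.0000 / 58.0000 = 0.362

0.362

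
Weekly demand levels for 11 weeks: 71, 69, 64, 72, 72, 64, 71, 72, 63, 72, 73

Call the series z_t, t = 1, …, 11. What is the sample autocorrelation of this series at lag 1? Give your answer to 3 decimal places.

-0.335

Mean z̄ = (71 + 69 + 64 + 72 + 72 + 64 + 71 + 72 + 63 + 72 + 73)/11 = 69.3636
Numerator Σ_{t=1}^{10}(z_t−z̄)(z_{t+1}−z̄) = -48.4050
Denominator Σ(z_t−z̄)² = 144.5455
r_1 = -48.4050 / 144.5455 = -0.335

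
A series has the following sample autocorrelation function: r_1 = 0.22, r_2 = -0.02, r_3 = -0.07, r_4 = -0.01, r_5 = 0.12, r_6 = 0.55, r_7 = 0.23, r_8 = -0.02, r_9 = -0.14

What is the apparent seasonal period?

6

The largest autocorrelation is r_6 = 0.55; the remaining lags stay at or below 0.23.
The dominant spike at lag 6 indicates a seasonal period of 6.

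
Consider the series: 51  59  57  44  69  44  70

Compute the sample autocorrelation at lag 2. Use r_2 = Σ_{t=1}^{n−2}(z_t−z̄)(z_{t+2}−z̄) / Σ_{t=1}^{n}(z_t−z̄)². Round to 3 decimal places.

0.432

Mean z̄ = (51 + 59 + 57 + 44 + 69 + 44 + 70)/7 = 56.2857
Deviations from mean: -5.2857, 2.7143, 0.7143, -12.2857, 12.7143, -12.2857, 13.7143
Numerator Σ_{t=1}^{5}(z_t−z̄)(z_{t+2}−z̄) = 297.2653
Denominator Σ(z_t−z̄)² = 687.4286
r_2 = 297.2653 / 687.4286 = 0.432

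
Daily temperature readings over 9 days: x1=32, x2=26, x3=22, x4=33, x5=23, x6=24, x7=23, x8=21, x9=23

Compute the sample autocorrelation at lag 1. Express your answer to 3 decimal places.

-0.101

Mean x̄ = (32 + 26 + 22 + 33 + 23 + 24 + 23 + 21 + 23)/9 = 25.2222
Numerator Σ_{t=1}^{8}(x_t−x̄)(x_{t+1}−x̄) = -15.3827
Denominator Σ(x_t−x̄)² = 151.5556
r_1 = -15.3827 / 151.5556 = -0.101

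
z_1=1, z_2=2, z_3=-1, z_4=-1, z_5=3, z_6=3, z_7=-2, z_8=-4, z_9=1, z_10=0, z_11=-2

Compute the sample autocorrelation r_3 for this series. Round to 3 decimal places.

Mean z̄ = (1 + 2 − 1 − 1 + 3 + 3 − 2 − 4 + 1 + 0 − 2)/11 = 0.0000
Numerator Σ_{t=1}^{8}(z_t−z̄)(z_{t+3}−z̄) = 3.0000
Denominator Σ(z_t−z̄)² = 50.0000
r_3 = 3.0000 / 50.0000 = 0.060

0.060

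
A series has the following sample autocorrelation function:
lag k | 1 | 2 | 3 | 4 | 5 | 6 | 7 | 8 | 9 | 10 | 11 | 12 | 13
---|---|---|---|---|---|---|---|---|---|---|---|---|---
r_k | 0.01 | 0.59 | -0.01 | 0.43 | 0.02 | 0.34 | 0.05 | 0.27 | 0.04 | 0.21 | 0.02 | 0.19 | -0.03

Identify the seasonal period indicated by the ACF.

The largest autocorrelation is r_2 = 0.59, with weaker echoes at lags 4 (0.43), 6 (0.34), 8 (0.27), 10 (0.21) and 12 (0.19); the remaining lags stay at or below 0.05.
The dominant spike at lag 2 indicates a seasonal period of 2.

2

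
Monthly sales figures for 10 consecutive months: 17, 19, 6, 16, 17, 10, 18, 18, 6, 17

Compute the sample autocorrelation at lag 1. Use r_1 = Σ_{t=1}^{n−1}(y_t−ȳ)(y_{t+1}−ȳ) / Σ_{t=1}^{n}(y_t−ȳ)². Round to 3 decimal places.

Mean ȳ = (17 + 19 + 6 + 16 + 17 + 10 + 18 + 18 + 6 + 17)/10 = 14.4000
Numerator Σ_{t=1}^{9}(y_t−ȳ)(y_{t+1}−ȳ) = -102.3600
Denominator Σ(y_t−ȳ)² = 230.4000
r_1 = -102.3600 / 230.4000 = -0.444

-0.444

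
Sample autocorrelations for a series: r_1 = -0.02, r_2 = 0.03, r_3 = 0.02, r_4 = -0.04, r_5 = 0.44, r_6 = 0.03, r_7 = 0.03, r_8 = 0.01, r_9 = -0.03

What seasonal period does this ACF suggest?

The largest autocorrelation is r_5 = 0.44; the remaining lags stay at or below 0.03.
The dominant spike at lag 5 indicates a seasonal period of 5.

5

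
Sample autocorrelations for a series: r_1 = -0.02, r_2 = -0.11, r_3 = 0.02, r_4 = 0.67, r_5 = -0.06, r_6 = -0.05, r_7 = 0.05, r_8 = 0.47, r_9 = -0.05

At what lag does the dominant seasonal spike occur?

The largest autocorrelation is r_4 = 0.67, with a weaker echo at lag 8 (0.47); the remaining lags stay at or below 0.05.
The dominant spike at lag 4 indicates a seasonal period of 4.

4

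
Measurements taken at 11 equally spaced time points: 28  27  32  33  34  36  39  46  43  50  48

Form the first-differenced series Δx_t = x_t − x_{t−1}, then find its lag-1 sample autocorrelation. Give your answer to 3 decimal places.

First differences Δx: -1, 5, 1, 1, 2, 3, 7, -3, 7, -2
Mean of differences = 2.0000
Numerator Σ(Δx_t−Δx̄)(Δx_{t+1}−Δx̄) = -76.0000
Denominator Σ(Δx_t−Δx̄)² = 112.0000
r_1(Δx) = -76.0000 / 112.0000 = -0.679

-0.679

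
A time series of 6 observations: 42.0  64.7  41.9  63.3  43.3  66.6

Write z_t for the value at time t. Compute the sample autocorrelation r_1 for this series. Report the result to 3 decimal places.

Mean z̄ = (42.0 + 64.7 + 41.9 + 63.3 + 43.3 + 66.6)/6 = 53.6333
Numerator Σ_{t=1}^{5}(z_t−z̄)(z_{t+1}−z̄) = -605.8911
Denominator Σ(z_t−z̄)² = 763.8333
r_1 = -605.8911 / 763.8333 = -0.793

-0.793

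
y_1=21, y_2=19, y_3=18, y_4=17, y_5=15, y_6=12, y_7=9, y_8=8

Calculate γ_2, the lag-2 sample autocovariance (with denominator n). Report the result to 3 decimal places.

5.152

Mean ȳ = (21 + 19 + 18 + 17 + 15 + 12 + 9 + 8)/8 = 14.8750
Σ_{t=1}^{6}(y_t−ȳ)(y_{t+2}−ȳ) = 41.2188
γ_2 = 41.2188 / 8 = 5.152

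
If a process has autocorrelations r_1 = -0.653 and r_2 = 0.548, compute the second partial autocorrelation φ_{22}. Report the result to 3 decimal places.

φ_{22} = (r_2 − r_1²) / (1 − r_1²)
r_1² = (-0.653)² = 0.426409
Numerator = 0.548 − 0.4264 = 0.1216; denominator = 1 − 0.4264 = 0.5736
φ_{22} = 0.1216 / 0.5736 = 0.212

0.212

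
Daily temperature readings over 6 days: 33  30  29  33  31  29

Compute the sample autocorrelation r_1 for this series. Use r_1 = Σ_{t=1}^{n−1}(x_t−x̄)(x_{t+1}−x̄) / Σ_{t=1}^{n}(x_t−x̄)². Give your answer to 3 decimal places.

-0.249

Mean x̄ = (33 + 30 + 29 + 33 + 31 + 29)/6 = 30.8333
Deviations from mean: 2.1667, -0.8333, -1.8333, 2.1667, 0.1667, -1.8333
Σ(x_t−x̄)(x_{t+1}−x̄) = (-1.8056) + (1.5278) + (-3.9722) + (0.3611) + (-0.3056) = -4.1944
Denominator Σ(x_t−x̄)² = 16.8333
r_1 = -4.1944 / 16.8333 = -0.249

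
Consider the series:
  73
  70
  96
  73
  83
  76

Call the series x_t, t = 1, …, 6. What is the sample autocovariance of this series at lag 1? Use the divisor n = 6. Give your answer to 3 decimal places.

Mean x̄ = (73 + 70 + 96 + 73 + 83 + 76)/6 = 78.5000
Σ_{t=1}^{5}(x_t−x̄)(x_{t+1}−x̄) = -234.2500
γ_1 = -234.2500 / 6 = -39.042

-39.042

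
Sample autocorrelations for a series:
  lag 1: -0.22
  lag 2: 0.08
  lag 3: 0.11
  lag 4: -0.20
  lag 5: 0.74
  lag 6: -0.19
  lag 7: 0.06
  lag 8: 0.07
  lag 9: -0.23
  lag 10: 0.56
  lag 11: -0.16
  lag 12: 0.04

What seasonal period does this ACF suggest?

The largest autocorrelation is r_5 = 0.74, with a weaker echo at lag 10 (0.56); the remaining lags stay at or below 0.11.
The dominant spike at lag 5 indicates a seasonal period of 5.

5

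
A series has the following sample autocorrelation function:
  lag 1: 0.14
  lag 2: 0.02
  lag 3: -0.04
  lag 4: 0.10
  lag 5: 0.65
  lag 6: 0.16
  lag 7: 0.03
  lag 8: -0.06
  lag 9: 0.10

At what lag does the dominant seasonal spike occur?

The largest autocorrelation is r_5 = 0.65; the remaining lags stay at or below 0.16.
The dominant spike at lag 5 indicates a seasonal period of 5.

5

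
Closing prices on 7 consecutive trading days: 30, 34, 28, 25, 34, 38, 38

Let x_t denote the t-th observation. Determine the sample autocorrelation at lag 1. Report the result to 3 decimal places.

0.340

Mean x̄ = (30 + 34 + 28 + 25 + 34 + 38 + 38)/7 = 32.4286
Σ(x_t−x̄)(x_{t+1}−x̄) = (-3.8163) + (-6.9592) + (32.8980) + (-11.6735) + (8.7551) + (31.0408) = 50.2449
Denominator Σ(x_t−x̄)² = 147.7143
r_1 = 50.2449 / 147.7143 = 0.340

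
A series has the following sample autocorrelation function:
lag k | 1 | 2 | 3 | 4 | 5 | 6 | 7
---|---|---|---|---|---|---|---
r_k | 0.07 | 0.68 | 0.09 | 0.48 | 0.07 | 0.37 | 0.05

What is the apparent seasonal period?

2

The largest autocorrelation is r_2 = 0.68, with weaker echoes at lags 4 (0.48) and 6 (0.37); the remaining lags stay at or below 0.09.
The dominant spike at lag 2 indicates a seasonal period of 2.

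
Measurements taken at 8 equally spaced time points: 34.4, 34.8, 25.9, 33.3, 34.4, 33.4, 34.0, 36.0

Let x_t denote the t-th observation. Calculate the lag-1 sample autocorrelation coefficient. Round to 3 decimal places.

Mean x̄ = (34.4 + 34.8 + 25.9 + 33.3 + 34.4 + 33.4 + 34.0 + 36.0)/8 = 33.2750
Σ(x_t−x̄)(x_{t+1}−x̄) = (1.7156) + (-11.2469) + (-0.1844) + (0.0281) + (0.1406) + (0.0906) + (1.9756) = -7.4806
Denominator Σ(x_t−x̄)² = 67.2150
r_1 = -7.4806 / 67.2150 = -0.111

-0.111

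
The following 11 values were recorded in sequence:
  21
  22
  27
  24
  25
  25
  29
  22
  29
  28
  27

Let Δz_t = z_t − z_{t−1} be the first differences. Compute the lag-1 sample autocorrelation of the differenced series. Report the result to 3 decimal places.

-0.674

First differences Δz: 1, 5, -3, 1, 0, 4, -7, 7, -1, -1
Mean of differences = 0.6000
Numerator Σ(Δz_t−Δz̄)(Δz_{t+1}−Δz̄) = -99.9600
Denominator Σ(Δz_t−Δz̄)² = 148.4000
r_1(Δz) = -99.9600 / 148.4000 = -0.674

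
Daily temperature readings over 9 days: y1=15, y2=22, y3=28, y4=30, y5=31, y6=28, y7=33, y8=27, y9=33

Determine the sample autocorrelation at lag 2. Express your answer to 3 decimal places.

0.124

Mean ȳ = (15 + 22 + 28 + 30 + 31 + 28 + 33 + 27 + 33)/9 = 27.4444
Σ(y_t−ȳ)(y_{t+2}−ȳ) = (-6.9136) + (-13.9136) + (1.9753) + (1.4198) + (19.7531) + (-0.2469) + (30.8642) = 32.9383
Denominator Σ(y_t−ȳ)² = 266.2222
r_2 = 32.9383 / 266.2222 = 0.124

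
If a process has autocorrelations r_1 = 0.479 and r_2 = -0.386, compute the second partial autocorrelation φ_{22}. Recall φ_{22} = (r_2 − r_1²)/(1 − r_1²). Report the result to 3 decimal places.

φ_{22} = (r_2 − r_1²) / (1 − r_1²)
r_1² = (0.479)² = 0.229441
Numerator = -0.386 − 0.2294 = -0.6154; denominator = 1 − 0.2294 = 0.7706
φ_{22} = -0.6154 / 0.7706 = -0.799

-0.799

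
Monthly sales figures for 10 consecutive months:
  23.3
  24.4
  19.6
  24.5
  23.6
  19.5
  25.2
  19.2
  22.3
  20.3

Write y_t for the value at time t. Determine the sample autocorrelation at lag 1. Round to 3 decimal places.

Mean ȳ = (23.3 + 24.4 + 19.6 + 24.5 + 23.6 + 19.5 + 25.2 + 19.2 + 22.3 + 20.3)/10 = 22.1900
Numerator Σ_{t=1}^{9}(y_t−ȳ)(y_{t+1}−ȳ) = -27.4231
Denominator Σ(y_t−ȳ)² = 48.9690
r_1 = -27.4231 / 48.9690 = -0.560

-0.560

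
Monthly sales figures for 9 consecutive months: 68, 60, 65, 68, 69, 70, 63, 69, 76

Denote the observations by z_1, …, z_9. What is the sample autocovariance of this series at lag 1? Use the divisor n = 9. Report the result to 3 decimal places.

1.497

Mean z̄ = (68 + 60 + 65 + 68 + 69 + 70 + 63 + 69 + 76)/9 = 67.5556
Σ_{t=1}^{8}(z_t−z̄)(z_{t+1}−z̄) = 13.4691
γ_1 = 13.4691 / 9 = 1.497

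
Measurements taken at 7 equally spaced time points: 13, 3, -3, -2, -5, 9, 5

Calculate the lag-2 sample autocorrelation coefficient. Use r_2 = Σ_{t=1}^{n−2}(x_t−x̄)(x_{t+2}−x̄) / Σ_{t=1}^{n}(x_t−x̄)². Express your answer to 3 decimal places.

-0.229

Mean x̄ = (13 + 3 − 3 − 2 − 5 + 9 + 5)/7 = 2.8571
Deviations from mean: 10.1429, 0.1429, -5.8571, -4.8571, -7.8571, 6.1429, 2.1429
Σ(x_t−x̄)(x_{t+2}−x̄) = (-59.4082) + (-0.6939) + (46.0204) + (-29.8367) + (-16.8367) = -60.7551
Denominator Σ(x_t−x̄)² = 264.8571
r_2 = -60.7551 / 264.8571 = -0.229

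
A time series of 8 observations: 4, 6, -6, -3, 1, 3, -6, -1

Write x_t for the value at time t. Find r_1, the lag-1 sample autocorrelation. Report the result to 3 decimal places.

Mean x̄ = (4 + 6 − 6 − 3 + 1 + 3 − 6 − 1)/8 = -0.2500
Numerator Σ_{t=1}^{7}(x_t−x̄)(x_{t+1}−x̄) = -7.3125
Denominator Σ(x_t−x̄)² = 143.5000
r_1 = -7.3125 / 143.5000 = -0.051

-0.051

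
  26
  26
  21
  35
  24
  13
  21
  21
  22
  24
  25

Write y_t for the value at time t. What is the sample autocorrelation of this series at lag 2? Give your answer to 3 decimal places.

Mean ȳ = (26 + 26 + 21 + 35 + 24 + 13 + 21 + 21 + 22 + 24 + 25)/11 = 23.4545
Numerator Σ_{t=1}^{9}(y_t−ȳ)(y_{t+2}−ȳ) = -74.5950
Denominator Σ(y_t−ȳ)² = 278.7273
r_2 = -74.5950 / 278.7273 = -0.268

-0.268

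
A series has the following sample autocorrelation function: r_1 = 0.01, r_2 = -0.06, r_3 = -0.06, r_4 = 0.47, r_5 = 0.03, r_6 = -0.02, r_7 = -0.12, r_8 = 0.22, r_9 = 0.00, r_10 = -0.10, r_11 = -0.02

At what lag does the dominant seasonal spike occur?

The largest autocorrelation is r_4 = 0.47, with a weaker echo at lag 8 (0.22); the remaining lags stay at or below 0.03.
The dominant spike at lag 4 indicates a seasonal period of 4.

4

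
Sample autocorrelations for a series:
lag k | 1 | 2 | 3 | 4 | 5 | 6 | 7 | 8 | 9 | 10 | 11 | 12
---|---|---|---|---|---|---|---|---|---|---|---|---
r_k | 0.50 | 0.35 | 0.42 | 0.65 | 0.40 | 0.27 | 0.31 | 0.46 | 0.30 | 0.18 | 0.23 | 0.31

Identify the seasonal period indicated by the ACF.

4

The largest autocorrelation is r_4 = 0.65; the remaining lags stay at or below 0.50. The elevated value at lag 1 (0.50), dropping to 0.35 at lag 2, reflects decaying short-term dependence rather than seasonality.
The dominant spike at lag 4 indicates a seasonal period of 4.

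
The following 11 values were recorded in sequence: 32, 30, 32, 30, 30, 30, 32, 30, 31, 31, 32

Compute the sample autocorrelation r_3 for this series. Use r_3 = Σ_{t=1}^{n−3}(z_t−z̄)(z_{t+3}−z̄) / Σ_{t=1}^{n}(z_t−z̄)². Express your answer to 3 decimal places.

Mean z̄ = (32 + 30 + 32 + 30 + 30 + 30 + 32 + 30 + 31 + 31 + 32)/11 = 30.9091
Numerator Σ_{t=1}^{8}(z_t−z̄)(z_{t+3}−z̄) = -2.2975
Denominator Σ(z_t−z̄)² = 8.9091
r_3 = -2.2975 / 8.9091 = -0.258

-0.258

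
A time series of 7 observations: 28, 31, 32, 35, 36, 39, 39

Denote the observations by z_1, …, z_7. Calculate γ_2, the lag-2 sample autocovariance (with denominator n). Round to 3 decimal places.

Mean z̄ = (28 + 31 + 32 + 35 + 36 + 39 + 39)/7 = 34.2857
Σ_{t=1}^{5}(z_t−z̄)(z_{t+2}−z̄) = 19.5510
γ_2 = 19.5510 / 7 = 2.793

2.793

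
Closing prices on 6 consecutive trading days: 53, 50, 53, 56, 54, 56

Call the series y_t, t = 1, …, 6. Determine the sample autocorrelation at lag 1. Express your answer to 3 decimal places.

Mean ȳ = (53 + 50 + 53 + 56 + 54 + 56)/6 = 53.6667
Deviations from mean: -0.6667, -3.6667, -0.6667, 2.3333, 0.3333, 2.3333
Σ(y_t−ȳ)(y_{t+1}−ȳ) = (2.4444) + (2.4444) + (-1.5556) + (0.7778) + (0.7778) = 4.8889
Denominator Σ(y_t−ȳ)² = 25.3333
r_1 = 4.8889 / 25.3333 = 0.193

0.193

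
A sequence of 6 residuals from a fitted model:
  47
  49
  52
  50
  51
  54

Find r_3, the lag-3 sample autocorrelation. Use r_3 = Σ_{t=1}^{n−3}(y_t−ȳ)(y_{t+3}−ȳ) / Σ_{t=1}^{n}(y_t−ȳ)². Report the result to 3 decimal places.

0.212

Mean ȳ = (47 + 49 + 52 + 50 + 51 + 54)/6 = 50.5000
Deviations from mean: -3.5000, -1.5000, 1.5000, -0.5000, 0.5000, 3.5000
Σ(y_t−ȳ)(y_{t+3}−ȳ) = (1.7500) + (-0.7500) + (5.2500) = 6.2500
Denominator Σ(y_t−ȳ)² = 29.5000
r_3 = 6.2500 / 29.5000 = 0.212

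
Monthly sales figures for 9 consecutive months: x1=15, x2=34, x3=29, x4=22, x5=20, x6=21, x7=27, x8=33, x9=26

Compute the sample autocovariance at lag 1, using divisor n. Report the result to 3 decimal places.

-1.944

Mean x̄ = (15 + 34 + 29 + 22 + 20 + 21 + 27 + 33 + 26)/9 = 25.2222
Σ_{t=1}^{8}(x_t−x̄)(x_{t+1}−x̄) = -17.4938
γ_1 = -17.4938 / 9 = -1.944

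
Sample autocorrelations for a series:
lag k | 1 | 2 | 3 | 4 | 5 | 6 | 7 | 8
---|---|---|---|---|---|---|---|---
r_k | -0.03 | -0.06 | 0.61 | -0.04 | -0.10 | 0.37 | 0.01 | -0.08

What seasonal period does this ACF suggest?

The largest autocorrelation is r_3 = 0.61, with a weaker echo at lag 6 (0.37); the remaining lags stay at or below 0.01.
The dominant spike at lag 3 indicates a seasonal period of 3.

3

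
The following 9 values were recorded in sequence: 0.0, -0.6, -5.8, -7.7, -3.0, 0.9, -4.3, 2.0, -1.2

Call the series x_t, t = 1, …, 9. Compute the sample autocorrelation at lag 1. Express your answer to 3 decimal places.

Mean x̄ = (0.0 − 0.6 − 5.8 − 7.7 − 3.0 + 0.9 − 4.3 + 2.0 − 1.2)/9 = -2.1889
Numerator Σ_{t=1}^{8}(x_t−x̄)(x_{t+1}−x̄) = 8.3843
Denominator Σ(x_t−x̄)² = 83.9089
r_1 = 8.3843 / 83.9089 = 0.100

0.100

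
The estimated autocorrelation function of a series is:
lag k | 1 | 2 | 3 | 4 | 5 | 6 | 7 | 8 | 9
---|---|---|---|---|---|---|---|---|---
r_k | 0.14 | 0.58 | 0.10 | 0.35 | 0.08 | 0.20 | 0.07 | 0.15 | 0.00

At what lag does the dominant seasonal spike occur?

2

The largest autocorrelation is r_2 = 0.58, with weaker echoes at lags 4 (0.35), 6 (0.20) and 8 (0.15); the remaining lags stay at or below 0.14.
The dominant spike at lag 2 indicates a seasonal period of 2.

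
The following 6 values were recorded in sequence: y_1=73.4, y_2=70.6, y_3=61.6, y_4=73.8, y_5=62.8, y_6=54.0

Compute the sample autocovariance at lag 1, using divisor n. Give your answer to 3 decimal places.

Mean ȳ = (73.4 + 70.6 + 61.6 + 73.8 + 62.8 + 54.0)/6 = 66.0333
Σ_{t=1}^{5}(y_t−ȳ)(y_{t+1}−ȳ) = -7.2411
γ_1 = -7.2411 / 6 = -1.207

-1.207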